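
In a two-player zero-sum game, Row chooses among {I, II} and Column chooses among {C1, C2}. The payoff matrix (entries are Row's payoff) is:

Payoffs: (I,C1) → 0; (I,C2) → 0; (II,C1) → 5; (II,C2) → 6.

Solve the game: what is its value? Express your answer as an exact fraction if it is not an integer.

5

Row minima: I → 0, II → 5; maximin = 5.
Column maxima: C1 → 5, C2 → 6; minimax = 5.
Since maximin = minimax = 5, there is a saddle point and the value is 5.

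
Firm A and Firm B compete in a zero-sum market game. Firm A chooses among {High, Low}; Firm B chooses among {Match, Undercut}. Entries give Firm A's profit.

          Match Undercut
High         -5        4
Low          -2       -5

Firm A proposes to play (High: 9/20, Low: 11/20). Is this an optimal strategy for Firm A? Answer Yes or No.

No

Against Match this mix gives (9/20)·(-5) + (11/20)·(-2) = -67/20.
Against Undercut this mix gives (9/20)·4 + (11/20)·(-5) = -19/20.
Firm B will play Match, holding Firm A to -67/20. Shifting weight toward the row that does better against Match would raise this floor (the equalizing mix achieves -11/4 against both Match and Undercut), so the proposed strategy is not optimal.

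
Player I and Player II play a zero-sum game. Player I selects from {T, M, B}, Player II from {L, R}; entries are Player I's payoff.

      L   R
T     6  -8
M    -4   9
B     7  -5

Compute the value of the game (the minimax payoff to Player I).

Row minima: T → -8, M → -4, B → -5; maximin = -4.
Column maxima: L → 7, R → 9; minimax = 7.
-4 ≠ 7, so there is no saddle point; optimal play is mixed.
T is strictly dominated by B, so Player I never plays it.
On the remaining 2×2 (M, B vs L, R):
Let Player I play M with probability p. Expected payoff against L: (-4)p + 7(1−p) = −11p + 7; against R: 9p + (-5)(1−p) = 14p − 5.
Setting these equal: −11p + 7 = 14p − 5 ⇒ −25p = -12 ⇒ p = 12/25, and the value is (-11)·(12/25) + 7 = 43/25.
For Player II: with q = P(L), equating M's and B's payoffs gives −13q + 9 = 12q − 5 ⇒ q = 14/25.

43/25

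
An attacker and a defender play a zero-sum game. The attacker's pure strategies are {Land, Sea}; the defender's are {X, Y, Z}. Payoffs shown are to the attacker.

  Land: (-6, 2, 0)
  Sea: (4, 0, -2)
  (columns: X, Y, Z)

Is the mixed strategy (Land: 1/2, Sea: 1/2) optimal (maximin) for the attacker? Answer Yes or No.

Against X this mix gives (1/2)·(-6) + (1/2)·4 = -1.
Against Y this mix gives (1/2)·2 + (1/2)·0 = 1.
Against Z this mix gives (1/2)·0 + (1/2)·(-2) = -1.
All of the defender's active replies (X, Z) yield -1, and no column does worse for the attacker. The mix makes the defender indifferent and guarantees -1, so it is optimal.

Yes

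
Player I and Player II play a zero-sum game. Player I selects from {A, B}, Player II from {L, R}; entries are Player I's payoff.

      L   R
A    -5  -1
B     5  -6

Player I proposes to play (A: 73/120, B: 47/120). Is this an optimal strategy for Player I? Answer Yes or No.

Against L this mix gives (73/120)·(-5) + (47/120)·5 = -13/12.
Against R this mix gives (73/120)·(-1) + (47/120)·(-6) = -71/24.
Player II will play R, holding Player I to -71/24. Shifting weight toward the row that does better against R would raise this floor (the equalizing mix achieves -7/3 against both R and L), so the proposed strategy is not optimal.

No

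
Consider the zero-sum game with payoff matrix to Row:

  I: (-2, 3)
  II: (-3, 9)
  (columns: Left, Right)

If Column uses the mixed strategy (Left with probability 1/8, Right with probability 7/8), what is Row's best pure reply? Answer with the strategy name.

Expected payoff of I: (1/8)·(-2) + (7/8)·3 = 19/8.
Expected payoff of II: (1/8)·(-3) + (7/8)·9 = 15/2.
The largest is 15/2, so Row's best response is II.

II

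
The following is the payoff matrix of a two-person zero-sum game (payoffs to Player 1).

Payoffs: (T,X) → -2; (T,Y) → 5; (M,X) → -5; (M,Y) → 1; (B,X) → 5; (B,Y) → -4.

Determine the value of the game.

Row minima: T → -2, M → -5, B → -4; maximin = -2.
Column maxima: X → 5, Y → 5; minimax = 5.
-2 ≠ 5, so there is no saddle point; optimal play is mixed.
M is strictly dominated by T, so Player 1 never plays it.
On the remaining 2×2 (T, B vs X, Y):
Let Player 1 play T with probability p. Expected payoff against X: (-2)p + 5(1−p) = −7p + 5; against Y: 5p + (-4)(1−p) = 9p − 4.
Setting these equal: −7p + 5 = 9p − 4 ⇒ −16p = -9 ⇒ p = 9/16, and the value is (-7)·(9/16) + 5 = 17/16.
For Player 2: with q = P(X), equating T's and B's payoffs gives −7q + 5 = 9q − 4 ⇒ q = 9/16.

17/16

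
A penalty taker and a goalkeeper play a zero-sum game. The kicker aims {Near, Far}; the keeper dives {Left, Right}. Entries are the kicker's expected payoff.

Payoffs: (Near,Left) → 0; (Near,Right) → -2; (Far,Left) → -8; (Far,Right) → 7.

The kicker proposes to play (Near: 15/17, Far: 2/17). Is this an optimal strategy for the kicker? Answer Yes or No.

Yes

Against Left this mix gives (15/17)·0 + (2/17)·(-8) = -16/17.
Against Right this mix gives (15/17)·(-2) + (2/17)·7 = -16/17.
All of the keeper's active replies (Left, Right) yield -16/17, and no column does worse for the kicker. The mix makes the keeper indifferent and guarantees -16/17, so it is optimal.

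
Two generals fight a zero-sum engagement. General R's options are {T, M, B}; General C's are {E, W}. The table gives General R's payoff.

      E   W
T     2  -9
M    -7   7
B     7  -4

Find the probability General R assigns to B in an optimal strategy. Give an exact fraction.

14/25

Row minima: T → -9, M → -7, B → -4; maximin = -4.
Column maxima: E → 7, W → 7; minimax = 7.
-4 ≠ 7, so there is no saddle point; optimal play is mixed.
T is strictly dominated by B, so General R never plays it.
On the remaining 2×2 (M, B vs E, W):
Let General R play M with probability p. Expected payoff against E: (-7)p + 7(1−p) = −14p + 7; against W: 7p + (-4)(1−p) = 11p − 4.
Setting these equal: −14p + 7 = 11p − 4 ⇒ −25p = -11 ⇒ p = 11/25, and the value is (-14)·(11/25) + 7 = 21/25.
For General C: with q = P(E), equating M's and B's payoffs gives −14q + 7 = 11q − 4 ⇒ q = 11/25.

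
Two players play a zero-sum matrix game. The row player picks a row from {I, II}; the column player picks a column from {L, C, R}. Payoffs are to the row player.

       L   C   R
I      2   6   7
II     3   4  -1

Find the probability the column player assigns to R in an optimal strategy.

Row minima: I → 2, II → -1; maximin = 2.
Column maxima: L → 3, C → 6, R → 7; minimax = 3.
2 ≠ 3, so there is no saddle point; optimal play is mixed.
C is strictly dominated by L (it gives the row player strictly more in every row), so the column player never plays it.
On the remaining 2×2 (I, II vs L, R):
Let the row player play I with probability p. Expected payoff against L: 2p + 3(1−p) = −p + 3; against R: 7p + (-1)(1−p) = 8p − 1.
Setting these equal: −p + 3 = 8p − 1 ⇒ −9p = -4 ⇒ p = 4/9, and the value is (-1)·(4/9) + 3 = 23/9.
For the column player: with q = P(L), equating I's and II's payoffs gives −5q + 7 = 4q − 1 ⇒ q = 8/9.

1/9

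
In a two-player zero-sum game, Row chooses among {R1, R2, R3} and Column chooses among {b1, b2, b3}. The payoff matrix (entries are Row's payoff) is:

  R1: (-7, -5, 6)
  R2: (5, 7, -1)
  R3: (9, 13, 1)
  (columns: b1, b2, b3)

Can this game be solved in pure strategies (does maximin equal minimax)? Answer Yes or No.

Row minima: R1 → -7, R2 → -1, R3 → 1; maximin = 1.
Column maxima: b1 → 9, b2 → 13, b3 → 6; minimax = 6.
1 ≠ 6, so no pure-strategy equilibrium exists.

No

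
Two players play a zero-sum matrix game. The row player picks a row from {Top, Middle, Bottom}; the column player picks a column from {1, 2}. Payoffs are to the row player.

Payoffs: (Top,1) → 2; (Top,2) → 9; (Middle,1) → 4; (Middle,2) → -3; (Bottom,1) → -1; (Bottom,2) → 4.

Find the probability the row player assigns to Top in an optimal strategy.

1/2

Row minima: Top → 2, Middle → -3, Bottom → -1; maximin = 2.
Column maxima: 1 → 4, 2 → 9; minimax = 4.
2 ≠ 4, so there is no saddle point; optimal play is mixed.
Bottom is strictly dominated by Top, so the row player never plays it.
On the remaining 2×2 (Top, Middle vs 1, 2):
Let the row player play Top with probability p. Expected payoff against 1: 2p + 4(1−p) = −2p + 4; against 2: 9p + (-3)(1−p) = 12p − 3.
Setting these equal: −2p + 4 = 12p − 3 ⇒ −14p = -7 ⇒ p = 1/2, and the value is (-2)·(1/2) + 4 = 3.
For the column player: with q = P(1), equating Top's and Middle's payoffs gives −7q + 9 = 7q − 3 ⇒ q = 6/7.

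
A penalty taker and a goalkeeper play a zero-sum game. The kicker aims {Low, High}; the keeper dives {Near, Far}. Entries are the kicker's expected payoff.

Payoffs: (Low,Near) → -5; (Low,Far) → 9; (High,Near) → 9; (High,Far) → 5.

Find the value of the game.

53/9

Row minima: Low → -5, High → 5; maximin = 5.
Column maxima: Near → 9, Far → 9; minimax = 9.
5 ≠ 9, so there is no saddle point; optimal play is mixed.
Let the kicker play Low with probability p. Expected payoff against Near: (-5)p + 9(1−p) = −14p + 9; against Far: 9p + 5(1−p) = 4p + 5.
Setting these equal: −14p + 9 = 4p + 5 ⇒ −18p = -4 ⇒ p = 2/9, and the value is (-14)·(2/9) + 9 = 53/9.
For the keeper: with q = P(Near), equating Low's and High's payoffs gives −14q + 9 = 4q + 5 ⇒ q = 2/9.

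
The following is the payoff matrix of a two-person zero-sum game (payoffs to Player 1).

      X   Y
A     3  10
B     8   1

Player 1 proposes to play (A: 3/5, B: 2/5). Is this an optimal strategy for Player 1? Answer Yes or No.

Against X this mix gives (3/5)·3 + (2/5)·8 = 5.
Against Y this mix gives (3/5)·10 + (2/5)·1 = 32/5.
Player 2 will play X, holding Player 1 to 5. Shifting weight toward the row that does better against X would raise this floor (the equalizing mix achieves 11/2 against both X and Y), so the proposed strategy is not optimal.

No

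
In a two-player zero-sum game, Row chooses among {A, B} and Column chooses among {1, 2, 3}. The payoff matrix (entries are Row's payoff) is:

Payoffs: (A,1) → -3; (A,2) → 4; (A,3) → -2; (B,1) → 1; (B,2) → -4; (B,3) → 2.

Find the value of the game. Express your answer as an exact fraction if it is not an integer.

Row minima: A → -3, B → -4; maximin = -3.
Column maxima: 1 → 1, 2 → 4, 3 → 2; minimax = 1.
-3 ≠ 1, so there is no saddle point; optimal play is mixed.
3 is strictly dominated by 1 (it gives Row strictly more in every row), so Column never plays it.
On the remaining 2×2 (A, B vs 1, 2):
Let Row play A with probability p. Expected payoff against 1: (-3)p + 1(1−p) = −4p + 1; against 2: 4p + (-4)(1−p) = 8p − 4.
Setting these equal: −4p + 1 = 8p − 4 ⇒ −12p = -5 ⇒ p = 5/12, and the value is (-4)·(5/12) + 1 = -2/3.
For Column: with q = P(1), equating A's and B's payoffs gives −7q + 4 = 5q − 4 ⇒ q = 2/3.

-2/3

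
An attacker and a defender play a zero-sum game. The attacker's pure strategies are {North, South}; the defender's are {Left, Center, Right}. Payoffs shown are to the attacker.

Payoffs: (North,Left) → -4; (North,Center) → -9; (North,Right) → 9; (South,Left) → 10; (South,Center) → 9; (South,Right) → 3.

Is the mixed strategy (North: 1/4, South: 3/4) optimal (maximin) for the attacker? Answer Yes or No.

Against Left this mix gives (1/4)·(-4) + (3/4)·10 = 13/2.
Against Center this mix gives (1/4)·(-9) + (3/4)·9 = 9/2.
Against Right this mix gives (1/4)·9 + (3/4)·3 = 9/2.
All of the defender's active replies (Center, Right) yield 9/2, and no column does worse for the attacker. The mix makes the defender indifferent and guarantees 9/2, so it is optimal.

Yes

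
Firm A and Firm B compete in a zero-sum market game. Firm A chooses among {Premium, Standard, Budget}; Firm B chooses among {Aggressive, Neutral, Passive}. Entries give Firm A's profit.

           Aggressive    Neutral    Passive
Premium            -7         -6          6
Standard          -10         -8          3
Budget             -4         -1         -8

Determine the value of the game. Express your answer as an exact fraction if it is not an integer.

Row minima: Premium → -7, Standard → -10, Budget → -8; maximin = -7.
Column maxima: Aggressive → -4, Neutral → -1, Passive → 6; minimax = -4.
-7 ≠ -4, so there is no saddle point; optimal play is mixed.
Standard is strictly dominated by Premium, so Firm A never plays it.
Neutral is strictly dominated by Aggressive (it gives Firm A strictly more in every row), so Firm B never plays it.
On the remaining 2×2 (Premium, Budget vs Aggressive, Passive):
Let Firm A play Premium with probability p. Expected payoff against Aggressive: (-7)p + (-4)(1−p) = −3p − 4; against Passive: 6p + (-8)(1−p) = 14p − 8.
Setting these equal: −3p − 4 = 14p − 8 ⇒ −17p = -4 ⇒ p = 4/17, and the value is (-3)·(4/17) − 4 = -80/17.
For Firm B: with q = P(Aggressive), equating Premium's and Budget's payoffs gives −13q + 6 = 4q − 8 ⇒ q = 14/17.

-80/17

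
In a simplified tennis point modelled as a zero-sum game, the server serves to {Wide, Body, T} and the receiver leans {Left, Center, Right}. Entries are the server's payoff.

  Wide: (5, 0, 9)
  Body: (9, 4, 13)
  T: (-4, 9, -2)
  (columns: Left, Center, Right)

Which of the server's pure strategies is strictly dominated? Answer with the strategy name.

Wide

Body gives a strictly higher payoff than Wide against every column: 9 > 5, 4 > 0, 13 > 9.
So Wide is strictly dominated and the server never plays it.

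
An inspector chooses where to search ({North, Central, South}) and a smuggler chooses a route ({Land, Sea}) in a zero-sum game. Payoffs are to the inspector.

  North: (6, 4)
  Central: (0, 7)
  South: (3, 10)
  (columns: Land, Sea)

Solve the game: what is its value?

16/3

Row minima: North → 4, Central → 0, South → 3; maximin = 4.
Column maxima: Land → 6, Sea → 10; minimax = 6.
4 ≠ 6, so there is no saddle point; optimal play is mixed.
Central is strictly dominated by South, so the inspector never plays it.
On the remaining 2×2 (North, South vs Land, Sea):
Let the inspector play North with probability p. Expected payoff against Land: 6p + 3(1−p) = 3p + 3; against Sea: 4p + 10(1−p) = −6p + 10.
Setting these equal: 3p + 3 = −6p + 10 ⇒ 9p = 7 ⇒ p = 7/9, and the value is (3)·(7/9) + 3 = 16/3.
For the smuggler: with q = P(Land), equating North's and South's payoffs gives 2q + 4 = −7q + 10 ⇒ q = 2/3.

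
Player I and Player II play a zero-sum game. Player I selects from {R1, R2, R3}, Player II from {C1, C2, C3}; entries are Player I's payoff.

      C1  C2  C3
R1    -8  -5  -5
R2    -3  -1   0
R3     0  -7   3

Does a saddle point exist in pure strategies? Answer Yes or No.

Row minima: R1 → -8, R2 → -3, R3 → -7; maximin = -3.
Column maxima: C1 → 0, C2 → -1, C3 → 3; minimax = -1.
-3 ≠ -1, so no pure-strategy equilibrium exists.

No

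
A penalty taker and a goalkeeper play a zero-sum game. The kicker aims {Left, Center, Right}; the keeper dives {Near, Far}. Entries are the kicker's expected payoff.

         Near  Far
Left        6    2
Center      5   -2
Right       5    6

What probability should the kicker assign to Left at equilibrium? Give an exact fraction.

1/5

Row minima: Left → 2, Center → -2, Right → 5; maximin = 5.
Column maxima: Near → 6, Far → 6; minimax = 6.
5 ≠ 6, so there is no saddle point; optimal play is mixed.
Center is strictly dominated by Left, so the kicker never plays it.
On the remaining 2×2 (Left, Right vs Near, Far):
Let the kicker play Left with probability p. Expected payoff against Near: 6p + 5(1−p) = p + 5; against Far: 2p + 6(1−p) = −4p + 6.
Setting these equal: p + 5 = −4p + 6 ⇒ 5p = 1 ⇒ p = 1/5, and the value is (1)·(1/5) + 5 = 26/5.
For the keeper: with q = P(Near), equating Left's and Right's payoffs gives 4q + 2 = −q + 6 ⇒ q = 4/5.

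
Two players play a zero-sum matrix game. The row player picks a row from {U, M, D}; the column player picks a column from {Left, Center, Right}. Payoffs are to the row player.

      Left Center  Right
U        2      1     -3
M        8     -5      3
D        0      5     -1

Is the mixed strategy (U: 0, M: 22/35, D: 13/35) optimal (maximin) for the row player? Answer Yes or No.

Against Left this mix gives (22/35)·8 + (13/35)·0 = 176/35.
Against Center this mix gives (22/35)·(-5) + (13/35)·5 = -9/7.
Against Right this mix gives (22/35)·3 + (13/35)·(-1) = 53/35.
The column player will play Center, holding the row player to -9/7. Shifting weight toward the row that does better against Center would raise this floor (the equalizing mix achieves 5/7 against both Center and Right), so the proposed strategy is not optimal.

No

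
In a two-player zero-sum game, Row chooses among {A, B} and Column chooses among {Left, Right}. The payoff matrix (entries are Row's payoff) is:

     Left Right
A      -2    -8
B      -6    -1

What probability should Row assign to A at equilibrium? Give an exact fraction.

5/11

Row minima: A → -8, B → -6; maximin = -6.
Column maxima: Left → -2, Right → -1; minimax = -2.
-6 ≠ -2, so there is no saddle point; optimal play is mixed.
Let Row play A with probability p. Expected payoff against Left: (-2)p + (-6)(1−p) = 4p − 6; against Right: (-8)p + (-1)(1−p) = −7p − 1.
Setting these equal: 4p − 6 = −7p − 1 ⇒ 11p = 5 ⇒ p = 5/11, and the value is (4)·(5/11) − 6 = -46/11.
For Column: with q = P(Left), equating A's and B's payoffs gives 6q − 8 = −5q − 1 ⇒ q = 7/11.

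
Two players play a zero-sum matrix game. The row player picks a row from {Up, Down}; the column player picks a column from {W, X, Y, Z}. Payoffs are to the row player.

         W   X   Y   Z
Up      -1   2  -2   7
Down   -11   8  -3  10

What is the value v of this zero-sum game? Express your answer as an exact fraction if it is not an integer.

Row minima: Up → -2, Down → -11; maximin = -2.
Column maxima: W → -1, X → 8, Y → -2, Z → 10; minimax = -2.
Since maximin = minimax = -2, there is a saddle point and the value is -2.

-2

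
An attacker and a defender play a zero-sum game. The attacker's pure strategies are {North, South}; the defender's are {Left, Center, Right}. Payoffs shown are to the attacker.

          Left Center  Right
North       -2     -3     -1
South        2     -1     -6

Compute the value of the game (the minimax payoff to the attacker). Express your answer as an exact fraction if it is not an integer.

Row minima: North → -3, South → -6; maximin = -3.
Column maxima: Left → 2, Center → -1, Right → -1; minimax = -1.
-3 ≠ -1, so there is no saddle point; optimal play is mixed.
Left is strictly dominated by Center (it gives the attacker strictly more in every row), so the defender never plays it.
On the remaining 2×2 (North, South vs Center, Right):
Let the attacker play North with probability p. Expected payoff against Center: (-3)p + (-1)(1−p) = −2p − 1; against Right: (-1)p + (-6)(1−p) = 5p − 6.
Setting these equal: −2p − 1 = 5p − 6 ⇒ −7p = -5 ⇒ p = 5/7, and the value is (-2)·(5/7) − 1 = -17/7.
For the defender: with q = P(Center), equating North's and South's payoffs gives −2q − 1 = 5q − 6 ⇒ q = 5/7.

-17/7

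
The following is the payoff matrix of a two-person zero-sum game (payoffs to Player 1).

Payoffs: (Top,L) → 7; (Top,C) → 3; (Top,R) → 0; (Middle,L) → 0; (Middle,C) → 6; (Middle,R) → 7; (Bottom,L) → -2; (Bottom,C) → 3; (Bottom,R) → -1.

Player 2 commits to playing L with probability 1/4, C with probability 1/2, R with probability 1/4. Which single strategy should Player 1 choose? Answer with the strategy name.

Expected payoff of Top: (1/4)·7 + (1/2)·3 + (1/4)·0 = 13/4.
Expected payoff of Middle: (1/4)·0 + (1/2)·6 + (1/4)·7 = 19/4.
Expected payoff of Bottom: (1/4)·(-2) + (1/2)·3 + (1/4)·(-1) = 3/4.
The largest is 19/4, so Player 1's best response is Middle.

Middle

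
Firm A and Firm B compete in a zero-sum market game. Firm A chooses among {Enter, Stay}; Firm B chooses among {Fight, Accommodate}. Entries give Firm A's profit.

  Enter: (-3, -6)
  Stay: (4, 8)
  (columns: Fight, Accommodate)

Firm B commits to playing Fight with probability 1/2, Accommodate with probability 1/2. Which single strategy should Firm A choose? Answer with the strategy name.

Stay

Expected payoff of Enter: (1/2)·(-3) + (1/2)·(-6) = -9/2.
Expected payoff of Stay: (1/2)·4 + (1/2)·8 = 6.
The largest is 6, so Firm A's best response is Stay.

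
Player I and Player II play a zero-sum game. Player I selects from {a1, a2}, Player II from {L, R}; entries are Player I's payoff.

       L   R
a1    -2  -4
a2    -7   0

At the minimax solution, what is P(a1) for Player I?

7/9

Row minima: a1 → -4, a2 → -7; maximin = -4.
Column maxima: L → -2, R → 0; minimax = -2.
-4 ≠ -2, so there is no saddle point; optimal play is mixed.
Let Player I play a1 with probability p. Expected payoff against L: (-2)p + (-7)(1−p) = 5p − 7; against R: (-4)p + 0(1−p) = −4p.
Setting these equal: 5p − 7 = −4p ⇒ 9p = 7 ⇒ p = 7/9, and the value is (5)·(7/9) − 7 = -28/9.
For Player II: with q = P(L), equating a1's and a2's payoffs gives 2q − 4 = −7q ⇒ q = 4/9.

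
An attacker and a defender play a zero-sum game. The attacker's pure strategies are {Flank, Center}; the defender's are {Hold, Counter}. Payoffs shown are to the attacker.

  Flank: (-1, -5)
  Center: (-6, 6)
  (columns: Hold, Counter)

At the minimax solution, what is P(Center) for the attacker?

1/4

Row minima: Flank → -5, Center → -6; maximin = -5.
Column maxima: Hold → -1, Counter → 6; minimax = -1.
-5 ≠ -1, so there is no saddle point; optimal play is mixed.
Let the attacker play Flank with probability p. Expected payoff against Hold: (-1)p + (-6)(1−p) = 5p − 6; against Counter: (-5)p + 6(1−p) = −11p + 6.
Setting these equal: 5p − 6 = −11p + 6 ⇒ 16p = 12 ⇒ p = 3/4, and the value is (5)·(3/4) − 6 = -9/4.
For the defender: with q = P(Hold), equating Flank's and Center's payoffs gives 4q − 5 = −12q + 6 ⇒ q = 11/16.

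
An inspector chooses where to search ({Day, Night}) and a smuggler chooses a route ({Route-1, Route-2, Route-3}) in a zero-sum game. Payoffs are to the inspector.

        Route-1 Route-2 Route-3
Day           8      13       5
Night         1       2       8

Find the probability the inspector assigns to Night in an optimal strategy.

3/10

Row minima: Day → 5, Night → 1; maximin = 5.
Column maxima: Route-1 → 8, Route-2 → 13, Route-3 → 8; minimax = 8.
5 ≠ 8, so there is no saddle point; optimal play is mixed.
Route-2 is strictly dominated by Route-1 (it gives the inspector strictly more in every row), so the smuggler never plays it.
On the remaining 2×2 (Day, Night vs Route-1, Route-3):
Let the inspector play Day with probability p. Expected payoff against Route-1: 8p + 1(1−p) = 7p + 1; against Route-3: 5p + 8(1−p) = −3p + 8.
Setting these equal: 7p + 1 = −3p + 8 ⇒ 10p = 7 ⇒ p = 7/10, and the value is (7)·(7/10) + 1 = 59/10.
For the smuggler: with q = P(Route-1), equating Day's and Night's payoffs gives 3q + 5 = −7q + 8 ⇒ q = 3/10.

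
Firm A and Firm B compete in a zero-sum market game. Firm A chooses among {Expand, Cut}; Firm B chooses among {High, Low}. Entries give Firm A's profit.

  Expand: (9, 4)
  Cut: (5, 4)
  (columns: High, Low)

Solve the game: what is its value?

4

Row minima: Expand → 4, Cut → 4; maximin = 4.
Column maxima: High → 9, Low → 4; minimax = 4.
Since maximin = minimax = 4, there is a saddle point and the value is 4.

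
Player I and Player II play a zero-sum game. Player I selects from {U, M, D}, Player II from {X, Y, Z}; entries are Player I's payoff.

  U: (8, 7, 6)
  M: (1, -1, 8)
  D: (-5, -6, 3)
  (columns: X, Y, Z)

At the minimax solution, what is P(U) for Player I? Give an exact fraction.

9/10

Row minima: U → 6, M → -1, D → -6; maximin = 6.
Column maxima: X → 8, Y → 7, Z → 8; minimax = 7.
6 ≠ 7, so there is no saddle point; optimal play is mixed.
D is strictly dominated by U, so Player I never plays it.
X is strictly dominated by Y (it gives Player I strictly more in every row), so Player II never plays it.
On the remaining 2×2 (U, M vs Y, Z):
Let Player I play U with probability p. Expected payoff against Y: 7p + (-1)(1−p) = 8p − 1; against Z: 6p + 8(1−p) = −2p + 8.
Setting these equal: 8p − 1 = −2p + 8 ⇒ 10p = 9 ⇒ p = 9/10, and the value is (8)·(9/10) − 1 = 31/5.
For Player II: with q = P(Y), equating U's and M's payoffs gives q + 6 = −9q + 8 ⇒ q = 1/5.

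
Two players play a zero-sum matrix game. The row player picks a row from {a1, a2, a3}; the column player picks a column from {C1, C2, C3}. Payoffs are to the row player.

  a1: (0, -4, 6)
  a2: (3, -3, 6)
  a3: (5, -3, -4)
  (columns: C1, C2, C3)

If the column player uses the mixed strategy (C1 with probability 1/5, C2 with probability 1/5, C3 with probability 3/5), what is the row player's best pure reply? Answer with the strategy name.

a2

Expected payoff of a1: (1/5)·0 + (1/5)·(-4) + (3/5)·6 = 14/5.
Expected payoff of a2: (1/5)·3 + (1/5)·(-3) + (3/5)·6 = 18/5.
Expected payoff of a3: (1/5)·5 + (1/5)·(-3) + (3/5)·(-4) = -2.
The largest is 18/5, so the row player's best response is a2.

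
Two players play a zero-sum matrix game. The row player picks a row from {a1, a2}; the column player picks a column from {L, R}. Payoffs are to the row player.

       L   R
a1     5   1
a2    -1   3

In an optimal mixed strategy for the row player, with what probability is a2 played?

1/2

Row minima: a1 → 1, a2 → -1; maximin = 1.
Column maxima: L → 5, R → 3; minimax = 3.
1 ≠ 3, so there is no saddle point; optimal play is mixed.
Let the row player play a1 with probability p. Expected payoff against L: 5p + (-1)(1−p) = 6p − 1; against R: 1p + 3(1−p) = −2p + 3.
Setting these equal: 6p − 1 = −2p + 3 ⇒ 8p = 4 ⇒ p = 1/2, and the value is (6)·(1/2) − 1 = 2.
For the column player: with q = P(L), equating a1's and a2's payoffs gives 4q + 1 = −4q + 3 ⇒ q = 1/4.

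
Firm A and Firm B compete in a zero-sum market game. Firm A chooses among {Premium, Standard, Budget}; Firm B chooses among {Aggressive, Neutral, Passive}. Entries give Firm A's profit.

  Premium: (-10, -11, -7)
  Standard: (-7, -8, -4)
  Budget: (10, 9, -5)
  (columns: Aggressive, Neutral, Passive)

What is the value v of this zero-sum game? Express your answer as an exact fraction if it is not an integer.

-38/9

Row minima: Premium → -11, Standard → -8, Budget → -5; maximin = -5.
Column maxima: Aggressive → 10, Neutral → 9, Passive → -4; minimax = -4.
-5 ≠ -4, so there is no saddle point; optimal play is mixed.
Premium is strictly dominated by Standard, so Firm A never plays it.
Aggressive is strictly dominated by Neutral (it gives Firm A strictly more in every row), so Firm B never plays it.
On the remaining 2×2 (Standard, Budget vs Neutral, Passive):
Let Firm A play Standard with probability p. Expected payoff against Neutral: (-8)p + 9(1−p) = −17p + 9; against Passive: (-4)p + (-5)(1−p) = p − 5.
Setting these equal: −17p + 9 = p − 5 ⇒ −18p = -14 ⇒ p = 7/9, and the value is (-17)·(7/9) + 9 = -38/9.
For Firm B: with q = P(Neutral), equating Standard's and Budget's payoffs gives −4q − 4 = 14q − 5 ⇒ q = 1/18.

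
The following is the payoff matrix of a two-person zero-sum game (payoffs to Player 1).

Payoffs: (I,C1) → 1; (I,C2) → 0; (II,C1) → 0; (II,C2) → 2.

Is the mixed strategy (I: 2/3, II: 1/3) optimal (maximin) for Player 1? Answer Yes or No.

Yes

Against C1 this mix gives (2/3)·1 + (1/3)·0 = 2/3.
Against C2 this mix gives (2/3)·0 + (1/3)·2 = 2/3.
All of Player 2's active replies (C1, C2) yield 2/3, and no column does worse for Player 1. The mix makes Player 2 indifferent and guarantees 2/3, so it is optimal.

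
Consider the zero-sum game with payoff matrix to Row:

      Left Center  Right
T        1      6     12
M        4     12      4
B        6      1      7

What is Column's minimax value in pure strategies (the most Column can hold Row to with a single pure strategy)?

Column maxima: Left → 6, Center → 12, Right → 12.
The smallest of these is 6.

6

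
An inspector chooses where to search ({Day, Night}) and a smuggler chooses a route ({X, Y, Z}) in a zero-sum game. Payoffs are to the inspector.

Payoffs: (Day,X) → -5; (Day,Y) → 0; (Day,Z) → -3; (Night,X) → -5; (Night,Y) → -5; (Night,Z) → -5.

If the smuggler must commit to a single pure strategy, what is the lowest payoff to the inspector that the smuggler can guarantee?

-5

Column maxima: X → -5, Y → 0, Z → -3.
The smallest of these is -5.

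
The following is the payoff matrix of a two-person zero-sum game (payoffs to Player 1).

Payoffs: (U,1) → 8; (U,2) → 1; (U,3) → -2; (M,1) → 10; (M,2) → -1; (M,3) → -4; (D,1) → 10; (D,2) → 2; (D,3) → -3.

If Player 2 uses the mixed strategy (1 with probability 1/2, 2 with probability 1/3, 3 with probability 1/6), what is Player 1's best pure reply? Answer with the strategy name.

D

Expected payoff of U: (1/2)·8 + (1/3)·1 + (1/6)·(-2) = 4.
Expected payoff of M: (1/2)·10 + (1/3)·(-1) + (1/6)·(-4) = 4.
Expected payoff of D: (1/2)·10 + (1/3)·2 + (1/6)·(-3) = 31/6.
The largest is 31/6, so Player 1's best response is D.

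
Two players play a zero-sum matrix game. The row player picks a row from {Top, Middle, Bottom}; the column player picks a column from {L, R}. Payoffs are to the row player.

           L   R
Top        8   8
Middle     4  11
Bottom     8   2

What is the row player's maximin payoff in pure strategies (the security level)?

Row minima: Top → 8, Middle → 4, Bottom → 2.
The best of these is 8.

8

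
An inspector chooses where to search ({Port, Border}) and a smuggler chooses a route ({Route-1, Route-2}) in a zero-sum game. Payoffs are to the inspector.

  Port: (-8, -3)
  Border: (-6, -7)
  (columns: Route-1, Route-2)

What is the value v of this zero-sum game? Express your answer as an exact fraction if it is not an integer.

Row minima: Port → -8, Border → -7; maximin = -7.
Column maxima: Route-1 → -6, Route-2 → -3; minimax = -6.
-7 ≠ -6, so there is no saddle point; optimal play is mixed.
Let the inspector play Port with probability p. Expected payoff against Route-1: (-8)p + (-6)(1−p) = −2p − 6; against Route-2: (-3)p + (-7)(1−p) = 4p − 7.
Setting these equal: −2p − 6 = 4p − 7 ⇒ −6p = -1 ⇒ p = 1/6, and the value is (-2)·(1/6) − 6 = -19/3.
For the smuggler: with q = P(Route-1), equating Port's and Border's payoffs gives −5q − 3 = q − 7 ⇒ q = 2/3.

-19/3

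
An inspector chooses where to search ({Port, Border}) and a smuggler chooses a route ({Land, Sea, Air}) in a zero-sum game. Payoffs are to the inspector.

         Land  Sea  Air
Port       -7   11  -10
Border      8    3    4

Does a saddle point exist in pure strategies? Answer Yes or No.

No

Row minima: Port → -10, Border → 3; maximin = 3.
Column maxima: Land → 8, Sea → 11, Air → 4; minimax = 4.
3 ≠ 4, so no pure-strategy equilibrium exists.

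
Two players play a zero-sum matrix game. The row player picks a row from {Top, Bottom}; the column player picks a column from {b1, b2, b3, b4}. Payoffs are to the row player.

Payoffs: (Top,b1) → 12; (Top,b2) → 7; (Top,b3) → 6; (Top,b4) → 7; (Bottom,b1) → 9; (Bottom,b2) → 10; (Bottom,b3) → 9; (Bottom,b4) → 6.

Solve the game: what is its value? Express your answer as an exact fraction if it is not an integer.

27/4

Row minima: Top → 6, Bottom → 6; maximin = 6.
Column maxima: b1 → 12, b2 → 10, b3 → 9, b4 → 7; minimax = 7.
6 ≠ 7, so there is no saddle point; optimal play is mixed.
b1 is strictly dominated by b4 (it gives the row player strictly more in every row), so the column player never plays it.
b2 is strictly dominated by b3 (it gives the row player strictly more in every row), so the column player never plays it.
On the remaining 2×2 (Top, Bottom vs b3, b4):
Let the row player play Top with probability p. Expected payoff against b3: 6p + 9(1−p) = −3p + 9; against b4: 7p + 6(1−p) = p + 6.
Setting these equal: −3p + 9 = p + 6 ⇒ −4p = -3 ⇒ p = 3/4, and the value is (-3)·(3/4) + 9 = 27/4.
For the column player: with q = P(b3), equating Top's and Bottom's payoffs gives −q + 7 = 3q + 6 ⇒ q = 1/4.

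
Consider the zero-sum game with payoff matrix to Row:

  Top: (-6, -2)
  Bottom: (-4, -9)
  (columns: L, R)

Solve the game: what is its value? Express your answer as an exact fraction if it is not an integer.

-46/9

Row minima: Top → -6, Bottom → -9; maximin = -6.
Column maxima: L → -4, R → -2; minimax = -4.
-6 ≠ -4, so there is no saddle point; optimal play is mixed.
Let Row play Top with probability p. Expected payoff against L: (-6)p + (-4)(1−p) = −2p − 4; against R: (-2)p + (-9)(1−p) = 7p − 9.
Setting these equal: −2p − 4 = 7p − 9 ⇒ −9p = -5 ⇒ p = 5/9, and the value is (-2)·(5/9) − 4 = -46/9.
For Column: with q = P(L), equating Top's and Bottom's payoffs gives −4q − 2 = 5q − 9 ⇒ q = 7/9.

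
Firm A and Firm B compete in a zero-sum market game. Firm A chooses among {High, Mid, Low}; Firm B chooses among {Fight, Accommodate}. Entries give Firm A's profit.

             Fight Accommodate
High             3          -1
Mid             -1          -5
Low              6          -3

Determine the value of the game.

-1

Row minima: High → -1, Mid → -5, Low → -3; maximin = -1.
Column maxima: Fight → 6, Accommodate → -1; minimax = -1.
Since maximin = minimax = -1, there is a saddle point and the value is -1.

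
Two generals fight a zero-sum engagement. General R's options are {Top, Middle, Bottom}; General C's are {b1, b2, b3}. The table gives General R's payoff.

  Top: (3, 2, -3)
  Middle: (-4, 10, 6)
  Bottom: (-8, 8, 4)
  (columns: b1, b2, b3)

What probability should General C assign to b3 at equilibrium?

Row minima: Top → -3, Middle → -4, Bottom → -8; maximin = -3.
Column maxima: b1 → 3, b2 → 10, b3 → 6; minimax = 3.
-3 ≠ 3, so there is no saddle point; optimal play is mixed.
Bottom is strictly dominated by Middle, so General R never plays it.
b2 is strictly dominated by b3 (it gives General R strictly more in every row), so General C never plays it.
On the remaining 2×2 (Top, Middle vs b1, b3):
Let General R play Top with probability p. Expected payoff against b1: 3p + (-4)(1−p) = 7p − 4; against b3: (-3)p + 6(1−p) = −9p + 6.
Setting these equal: 7p − 4 = −9p + 6 ⇒ 16p = 10 ⇒ p = 5/8, and the value is (7)·(5/8) − 4 = 3/8.
For General C: with q = P(b1), equating Top's and Middle's payoffs gives 6q − 3 = −10q + 6 ⇒ q = 9/16.

7/16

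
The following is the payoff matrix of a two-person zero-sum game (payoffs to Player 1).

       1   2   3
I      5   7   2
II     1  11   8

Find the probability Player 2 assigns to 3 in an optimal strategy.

2/5

Row minima: I → 2, II → 1; maximin = 2.
Column maxima: 1 → 5, 2 → 11, 3 → 8; minimax = 5.
2 ≠ 5, so there is no saddle point; optimal play is mixed.
2 is strictly dominated by 1 (it gives Player 1 strictly more in every row), so Player 2 never plays it.
On the remaining 2×2 (I, II vs 1, 3):
Let Player 1 play I with probability p. Expected payoff against 1: 5p + 1(1−p) = 4p + 1; against 3: 2p + 8(1−p) = −6p + 8.
Setting these equal: 4p + 1 = −6p + 8 ⇒ 10p = 7 ⇒ p = 7/10, and the value is (4)·(7/10) + 1 = 19/5.
For Player 2: with q = P(1), equating I's and II's payoffs gives 3q + 2 = −7q + 8 ⇒ q = 3/5.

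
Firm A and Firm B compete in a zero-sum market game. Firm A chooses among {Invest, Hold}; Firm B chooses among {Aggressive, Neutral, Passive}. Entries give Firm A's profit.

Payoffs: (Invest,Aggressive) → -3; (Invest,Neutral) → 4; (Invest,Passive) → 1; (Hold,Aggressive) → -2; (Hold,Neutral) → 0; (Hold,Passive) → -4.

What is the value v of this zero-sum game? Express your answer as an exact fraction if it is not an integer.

Row minima: Invest → -3, Hold → -4; maximin = -3.
Column maxima: Aggressive → -2, Neutral → 4, Passive → 1; minimax = -2.
-3 ≠ -2, so there is no saddle point; optimal play is mixed.
Neutral is strictly dominated by Aggressive (it gives Firm A strictly more in every row), so Firm B never plays it.
On the remaining 2×2 (Invest, Hold vs Aggressive, Passive):
Let Firm A play Invest with probability p. Expected payoff against Aggressive: (-3)p + (-2)(1−p) = −p − 2; against Passive: 1p + (-4)(1−p) = 5p − 4.
Setting these equal: −p − 2 = 5p − 4 ⇒ −6p = -2 ⇒ p = 1/3, and the value is (-1)·(1/3) − 2 = -7/3.
For Firm B: with q = P(Aggressive), equating Invest's and Hold's payoffs gives −4q + 1 = 2q − 4 ⇒ q = 5/6.

-7/3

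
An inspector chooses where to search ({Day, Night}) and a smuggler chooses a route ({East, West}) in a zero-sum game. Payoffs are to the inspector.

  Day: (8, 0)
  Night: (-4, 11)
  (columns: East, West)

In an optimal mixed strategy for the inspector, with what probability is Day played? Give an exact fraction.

15/23

Row minima: Day → 0, Night → -4; maximin = 0.
Column maxima: East → 8, West → 11; minimax = 8.
0 ≠ 8, so there is no saddle point; optimal play is mixed.
Let the inspector play Day with probability p. Expected payoff against East: 8p + (-4)(1−p) = 12p − 4; against West: 0p + 11(1−p) = −11p + 11.
Setting these equal: 12p − 4 = −11p + 11 ⇒ 23p = 15 ⇒ p = 15/23, and the value is (12)·(15/23) − 4 = 88/23.
For the smuggler: with q = P(East), equating Day's and Night's payoffs gives 8q = −15q + 11 ⇒ q = 11/23.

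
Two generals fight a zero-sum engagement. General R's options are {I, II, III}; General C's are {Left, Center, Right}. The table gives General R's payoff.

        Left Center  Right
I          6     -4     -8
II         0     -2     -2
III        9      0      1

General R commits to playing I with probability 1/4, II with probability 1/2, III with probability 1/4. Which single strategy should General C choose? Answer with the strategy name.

If General C plays Left, General R's expected payoff is (1/4)·6 + (1/2)·0 + (1/4)·9 = 15/4.
If General C plays Center, General R's expected payoff is (1/4)·(-4) + (1/2)·(-2) + (1/4)·0 = -2.
If General C plays Right, General R's expected payoff is (1/4)·(-8) + (1/2)·(-2) + (1/4)·1 = -11/4.
General C minimizes General R's payoff; the smallest is -11/4, so the best response is Right.

Right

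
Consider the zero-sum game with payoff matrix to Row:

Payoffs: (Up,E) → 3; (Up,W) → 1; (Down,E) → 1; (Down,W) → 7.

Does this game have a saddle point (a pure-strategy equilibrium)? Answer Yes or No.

No

Row minima: Up → 1, Down → 1; maximin = 1.
Column maxima: E → 3, W → 7; minimax = 3.
1 ≠ 3, so no pure-strategy equilibrium exists.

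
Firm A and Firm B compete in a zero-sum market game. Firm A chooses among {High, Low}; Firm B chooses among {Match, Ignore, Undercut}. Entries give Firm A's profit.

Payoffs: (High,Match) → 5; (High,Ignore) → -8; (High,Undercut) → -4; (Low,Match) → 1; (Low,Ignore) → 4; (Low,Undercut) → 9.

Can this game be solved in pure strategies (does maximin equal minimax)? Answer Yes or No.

No

Row minima: High → -8, Low → 1; maximin = 1.
Column maxima: Match → 5, Ignore → 4, Undercut → 9; minimax = 4.
1 ≠ 4, so no pure-strategy equilibrium exists.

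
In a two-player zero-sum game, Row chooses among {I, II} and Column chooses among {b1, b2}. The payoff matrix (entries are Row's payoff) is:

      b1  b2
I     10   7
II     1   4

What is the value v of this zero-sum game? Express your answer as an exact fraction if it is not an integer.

7

Row minima: I → 7, II → 1; maximin = 7.
Column maxima: b1 → 10, b2 → 7; minimax = 7.
Since maximin = minimax = 7, there is a saddle point and the value is 7.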